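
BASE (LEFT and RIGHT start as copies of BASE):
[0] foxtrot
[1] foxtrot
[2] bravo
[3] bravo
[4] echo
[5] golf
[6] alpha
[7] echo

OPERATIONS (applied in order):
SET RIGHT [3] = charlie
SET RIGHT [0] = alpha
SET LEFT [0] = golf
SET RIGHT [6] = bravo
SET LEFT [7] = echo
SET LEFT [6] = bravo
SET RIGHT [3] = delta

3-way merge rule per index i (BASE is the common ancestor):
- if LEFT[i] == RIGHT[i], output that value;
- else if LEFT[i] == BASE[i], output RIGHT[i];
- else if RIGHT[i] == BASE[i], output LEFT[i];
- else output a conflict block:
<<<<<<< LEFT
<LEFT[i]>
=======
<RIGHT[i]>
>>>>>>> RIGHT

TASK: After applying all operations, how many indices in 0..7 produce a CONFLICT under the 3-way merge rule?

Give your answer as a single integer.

Final LEFT:  [golf, foxtrot, bravo, bravo, echo, golf, bravo, echo]
Final RIGHT: [alpha, foxtrot, bravo, delta, echo, golf, bravo, echo]
i=0: BASE=foxtrot L=golf R=alpha all differ -> CONFLICT
i=1: L=foxtrot R=foxtrot -> agree -> foxtrot
i=2: L=bravo R=bravo -> agree -> bravo
i=3: L=bravo=BASE, R=delta -> take RIGHT -> delta
i=4: L=echo R=echo -> agree -> echo
i=5: L=golf R=golf -> agree -> golf
i=6: L=bravo R=bravo -> agree -> bravo
i=7: L=echo R=echo -> agree -> echo
Conflict count: 1

Answer: 1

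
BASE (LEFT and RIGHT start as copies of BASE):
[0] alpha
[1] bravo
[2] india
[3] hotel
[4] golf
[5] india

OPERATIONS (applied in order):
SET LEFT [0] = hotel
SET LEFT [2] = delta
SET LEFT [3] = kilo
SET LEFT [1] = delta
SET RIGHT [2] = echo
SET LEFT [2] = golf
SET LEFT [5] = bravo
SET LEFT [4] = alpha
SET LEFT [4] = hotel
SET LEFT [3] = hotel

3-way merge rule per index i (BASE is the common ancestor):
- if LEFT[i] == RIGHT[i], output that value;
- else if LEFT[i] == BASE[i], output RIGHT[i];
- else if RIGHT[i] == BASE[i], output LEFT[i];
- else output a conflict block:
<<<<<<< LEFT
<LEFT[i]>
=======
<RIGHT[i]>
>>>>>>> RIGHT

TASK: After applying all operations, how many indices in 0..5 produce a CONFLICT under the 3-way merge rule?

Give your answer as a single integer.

Answer: 1

Derivation:
Final LEFT:  [hotel, delta, golf, hotel, hotel, bravo]
Final RIGHT: [alpha, bravo, echo, hotel, golf, india]
i=0: L=hotel, R=alpha=BASE -> take LEFT -> hotel
i=1: L=delta, R=bravo=BASE -> take LEFT -> delta
i=2: BASE=india L=golf R=echo all differ -> CONFLICT
i=3: L=hotel R=hotel -> agree -> hotel
i=4: L=hotel, R=golf=BASE -> take LEFT -> hotel
i=5: L=bravo, R=india=BASE -> take LEFT -> bravo
Conflict count: 1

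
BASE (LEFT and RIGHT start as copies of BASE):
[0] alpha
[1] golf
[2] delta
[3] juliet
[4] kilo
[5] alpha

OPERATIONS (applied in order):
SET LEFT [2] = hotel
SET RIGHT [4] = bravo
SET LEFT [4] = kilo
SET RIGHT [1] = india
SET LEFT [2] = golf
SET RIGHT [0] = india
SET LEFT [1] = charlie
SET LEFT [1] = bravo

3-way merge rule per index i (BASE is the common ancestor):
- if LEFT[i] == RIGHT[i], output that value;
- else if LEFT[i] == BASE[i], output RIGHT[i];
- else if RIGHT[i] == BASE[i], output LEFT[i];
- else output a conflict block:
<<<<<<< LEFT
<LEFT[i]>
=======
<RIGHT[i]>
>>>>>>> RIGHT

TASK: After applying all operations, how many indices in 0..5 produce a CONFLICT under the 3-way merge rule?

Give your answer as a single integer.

Answer: 1

Derivation:
Final LEFT:  [alpha, bravo, golf, juliet, kilo, alpha]
Final RIGHT: [india, india, delta, juliet, bravo, alpha]
i=0: L=alpha=BASE, R=india -> take RIGHT -> india
i=1: BASE=golf L=bravo R=india all differ -> CONFLICT
i=2: L=golf, R=delta=BASE -> take LEFT -> golf
i=3: L=juliet R=juliet -> agree -> juliet
i=4: L=kilo=BASE, R=bravo -> take RIGHT -> bravo
i=5: L=alpha R=alpha -> agree -> alpha
Conflict count: 1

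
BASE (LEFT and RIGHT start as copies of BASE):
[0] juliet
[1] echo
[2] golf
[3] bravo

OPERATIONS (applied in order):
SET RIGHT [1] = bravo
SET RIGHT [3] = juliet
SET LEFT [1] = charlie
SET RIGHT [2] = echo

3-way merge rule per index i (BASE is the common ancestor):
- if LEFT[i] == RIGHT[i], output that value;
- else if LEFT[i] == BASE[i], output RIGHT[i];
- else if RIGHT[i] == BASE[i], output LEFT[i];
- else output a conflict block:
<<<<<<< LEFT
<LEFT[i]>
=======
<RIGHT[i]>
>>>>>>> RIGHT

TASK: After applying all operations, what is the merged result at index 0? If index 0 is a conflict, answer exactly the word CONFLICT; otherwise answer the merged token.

Answer: juliet

Derivation:
Final LEFT:  [juliet, charlie, golf, bravo]
Final RIGHT: [juliet, bravo, echo, juliet]
i=0: L=juliet R=juliet -> agree -> juliet
i=1: BASE=echo L=charlie R=bravo all differ -> CONFLICT
i=2: L=golf=BASE, R=echo -> take RIGHT -> echo
i=3: L=bravo=BASE, R=juliet -> take RIGHT -> juliet
Index 0 -> juliet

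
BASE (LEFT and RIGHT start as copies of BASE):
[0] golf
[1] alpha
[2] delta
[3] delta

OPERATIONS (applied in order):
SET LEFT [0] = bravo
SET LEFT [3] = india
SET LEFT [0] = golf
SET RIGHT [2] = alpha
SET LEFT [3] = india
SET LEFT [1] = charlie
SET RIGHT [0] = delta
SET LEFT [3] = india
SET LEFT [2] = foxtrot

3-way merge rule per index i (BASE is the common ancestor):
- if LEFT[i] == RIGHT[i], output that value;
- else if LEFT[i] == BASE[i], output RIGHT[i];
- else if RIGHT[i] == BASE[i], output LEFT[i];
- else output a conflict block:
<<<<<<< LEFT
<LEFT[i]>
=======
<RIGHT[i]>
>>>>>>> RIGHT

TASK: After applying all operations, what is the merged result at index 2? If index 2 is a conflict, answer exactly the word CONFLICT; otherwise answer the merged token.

Final LEFT:  [golf, charlie, foxtrot, india]
Final RIGHT: [delta, alpha, alpha, delta]
i=0: L=golf=BASE, R=delta -> take RIGHT -> delta
i=1: L=charlie, R=alpha=BASE -> take LEFT -> charlie
i=2: BASE=delta L=foxtrot R=alpha all differ -> CONFLICT
i=3: L=india, R=delta=BASE -> take LEFT -> india
Index 2 -> CONFLICT

Answer: CONFLICT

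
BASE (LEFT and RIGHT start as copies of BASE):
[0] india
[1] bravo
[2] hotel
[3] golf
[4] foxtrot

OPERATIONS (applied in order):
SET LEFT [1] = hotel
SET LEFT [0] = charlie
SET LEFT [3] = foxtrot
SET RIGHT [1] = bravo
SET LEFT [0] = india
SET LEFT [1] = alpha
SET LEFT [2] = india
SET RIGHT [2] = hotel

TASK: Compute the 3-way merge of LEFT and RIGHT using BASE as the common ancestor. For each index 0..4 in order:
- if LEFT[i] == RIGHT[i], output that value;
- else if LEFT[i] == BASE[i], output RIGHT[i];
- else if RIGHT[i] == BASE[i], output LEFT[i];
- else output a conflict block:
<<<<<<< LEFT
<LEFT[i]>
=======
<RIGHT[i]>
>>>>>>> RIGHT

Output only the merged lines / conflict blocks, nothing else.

Final LEFT:  [india, alpha, india, foxtrot, foxtrot]
Final RIGHT: [india, bravo, hotel, golf, foxtrot]
i=0: L=india R=india -> agree -> india
i=1: L=alpha, R=bravo=BASE -> take LEFT -> alpha
i=2: L=india, R=hotel=BASE -> take LEFT -> india
i=3: L=foxtrot, R=golf=BASE -> take LEFT -> foxtrot
i=4: L=foxtrot R=foxtrot -> agree -> foxtrot

Answer: india
alpha
india
foxtrot
foxtrot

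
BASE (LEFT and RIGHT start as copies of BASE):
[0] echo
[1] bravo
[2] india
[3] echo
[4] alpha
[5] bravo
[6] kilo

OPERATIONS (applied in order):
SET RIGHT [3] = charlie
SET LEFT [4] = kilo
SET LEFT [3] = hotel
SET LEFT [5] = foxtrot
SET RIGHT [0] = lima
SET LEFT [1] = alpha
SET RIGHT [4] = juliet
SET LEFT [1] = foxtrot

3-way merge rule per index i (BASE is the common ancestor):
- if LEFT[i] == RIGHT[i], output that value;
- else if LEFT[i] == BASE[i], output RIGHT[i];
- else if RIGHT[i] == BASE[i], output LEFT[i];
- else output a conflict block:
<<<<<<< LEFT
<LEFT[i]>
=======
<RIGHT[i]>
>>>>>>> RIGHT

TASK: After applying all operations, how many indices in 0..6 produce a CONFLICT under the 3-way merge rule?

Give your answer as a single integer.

Final LEFT:  [echo, foxtrot, india, hotel, kilo, foxtrot, kilo]
Final RIGHT: [lima, bravo, india, charlie, juliet, bravo, kilo]
i=0: L=echo=BASE, R=lima -> take RIGHT -> lima
i=1: L=foxtrot, R=bravo=BASE -> take LEFT -> foxtrot
i=2: L=india R=india -> agree -> india
i=3: BASE=echo L=hotel R=charlie all differ -> CONFLICT
i=4: BASE=alpha L=kilo R=juliet all differ -> CONFLICT
i=5: L=foxtrot, R=bravo=BASE -> take LEFT -> foxtrot
i=6: L=kilo R=kilo -> agree -> kilo
Conflict count: 2

Answer: 2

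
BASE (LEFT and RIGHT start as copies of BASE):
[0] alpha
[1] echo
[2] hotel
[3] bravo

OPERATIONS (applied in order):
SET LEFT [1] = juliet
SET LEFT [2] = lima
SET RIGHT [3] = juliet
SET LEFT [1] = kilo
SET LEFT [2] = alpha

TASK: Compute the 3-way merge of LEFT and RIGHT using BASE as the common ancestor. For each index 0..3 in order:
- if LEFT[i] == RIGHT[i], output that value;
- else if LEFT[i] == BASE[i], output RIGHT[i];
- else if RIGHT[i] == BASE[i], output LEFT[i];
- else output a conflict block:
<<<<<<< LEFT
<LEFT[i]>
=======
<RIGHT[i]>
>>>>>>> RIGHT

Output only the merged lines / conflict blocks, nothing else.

Answer: alpha
kilo
alpha
juliet

Derivation:
Final LEFT:  [alpha, kilo, alpha, bravo]
Final RIGHT: [alpha, echo, hotel, juliet]
i=0: L=alpha R=alpha -> agree -> alpha
i=1: L=kilo, R=echo=BASE -> take LEFT -> kilo
i=2: L=alpha, R=hotel=BASE -> take LEFT -> alpha
i=3: L=bravo=BASE, R=juliet -> take RIGHT -> juliet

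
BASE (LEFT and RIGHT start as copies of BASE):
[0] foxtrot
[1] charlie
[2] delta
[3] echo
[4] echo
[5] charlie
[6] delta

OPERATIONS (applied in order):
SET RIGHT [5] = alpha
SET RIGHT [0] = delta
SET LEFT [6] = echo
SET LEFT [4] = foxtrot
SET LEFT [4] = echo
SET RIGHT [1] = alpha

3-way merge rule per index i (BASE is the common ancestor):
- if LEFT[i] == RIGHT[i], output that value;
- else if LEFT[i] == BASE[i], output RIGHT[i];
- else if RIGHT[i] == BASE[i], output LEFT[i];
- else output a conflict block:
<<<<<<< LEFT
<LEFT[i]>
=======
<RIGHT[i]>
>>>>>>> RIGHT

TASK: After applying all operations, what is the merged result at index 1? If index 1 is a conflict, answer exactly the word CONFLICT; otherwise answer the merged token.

Answer: alpha

Derivation:
Final LEFT:  [foxtrot, charlie, delta, echo, echo, charlie, echo]
Final RIGHT: [delta, alpha, delta, echo, echo, alpha, delta]
i=0: L=foxtrot=BASE, R=delta -> take RIGHT -> delta
i=1: L=charlie=BASE, R=alpha -> take RIGHT -> alpha
i=2: L=delta R=delta -> agree -> delta
i=3: L=echo R=echo -> agree -> echo
i=4: L=echo R=echo -> agree -> echo
i=5: L=charlie=BASE, R=alpha -> take RIGHT -> alpha
i=6: L=echo, R=delta=BASE -> take LEFT -> echo
Index 1 -> alpha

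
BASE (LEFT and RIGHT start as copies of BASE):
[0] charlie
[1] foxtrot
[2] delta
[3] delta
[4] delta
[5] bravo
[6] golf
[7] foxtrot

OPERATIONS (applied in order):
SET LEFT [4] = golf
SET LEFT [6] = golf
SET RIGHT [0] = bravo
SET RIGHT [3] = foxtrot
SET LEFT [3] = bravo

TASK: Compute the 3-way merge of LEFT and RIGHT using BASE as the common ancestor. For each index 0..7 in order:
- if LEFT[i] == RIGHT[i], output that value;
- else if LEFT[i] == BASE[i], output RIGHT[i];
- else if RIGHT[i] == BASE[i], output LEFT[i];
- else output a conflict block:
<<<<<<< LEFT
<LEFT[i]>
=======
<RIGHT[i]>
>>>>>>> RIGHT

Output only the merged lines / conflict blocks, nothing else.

Answer: bravo
foxtrot
delta
<<<<<<< LEFT
bravo
=======
foxtrot
>>>>>>> RIGHT
golf
bravo
golf
foxtrot

Derivation:
Final LEFT:  [charlie, foxtrot, delta, bravo, golf, bravo, golf, foxtrot]
Final RIGHT: [bravo, foxtrot, delta, foxtrot, delta, bravo, golf, foxtrot]
i=0: L=charlie=BASE, R=bravo -> take RIGHT -> bravo
i=1: L=foxtrot R=foxtrot -> agree -> foxtrot
i=2: L=delta R=delta -> agree -> delta
i=3: BASE=delta L=bravo R=foxtrot all differ -> CONFLICT
i=4: L=golf, R=delta=BASE -> take LEFT -> golf
i=5: L=bravo R=bravo -> agree -> bravo
i=6: L=golf R=golf -> agree -> golf
i=7: L=foxtrot R=foxtrot -> agree -> foxtrot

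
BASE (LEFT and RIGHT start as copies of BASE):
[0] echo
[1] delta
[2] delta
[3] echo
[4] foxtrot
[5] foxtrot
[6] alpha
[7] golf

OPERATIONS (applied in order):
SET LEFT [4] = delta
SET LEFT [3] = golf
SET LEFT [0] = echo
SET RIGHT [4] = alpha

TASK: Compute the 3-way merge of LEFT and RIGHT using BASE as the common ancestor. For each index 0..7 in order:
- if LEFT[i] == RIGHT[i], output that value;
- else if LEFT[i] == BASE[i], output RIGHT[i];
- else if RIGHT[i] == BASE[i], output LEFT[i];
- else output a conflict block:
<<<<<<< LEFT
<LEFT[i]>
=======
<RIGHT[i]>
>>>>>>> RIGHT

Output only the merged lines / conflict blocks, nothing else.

Answer: echo
delta
delta
golf
<<<<<<< LEFT
delta
=======
alpha
>>>>>>> RIGHT
foxtrot
alpha
golf

Derivation:
Final LEFT:  [echo, delta, delta, golf, delta, foxtrot, alpha, golf]
Final RIGHT: [echo, delta, delta, echo, alpha, foxtrot, alpha, golf]
i=0: L=echo R=echo -> agree -> echo
i=1: L=delta R=delta -> agree -> delta
i=2: L=delta R=delta -> agree -> delta
i=3: L=golf, R=echo=BASE -> take LEFT -> golf
i=4: BASE=foxtrot L=delta R=alpha all differ -> CONFLICT
i=5: L=foxtrot R=foxtrot -> agree -> foxtrot
i=6: L=alpha R=alpha -> agree -> alpha
i=7: L=golf R=golf -> agree -> golf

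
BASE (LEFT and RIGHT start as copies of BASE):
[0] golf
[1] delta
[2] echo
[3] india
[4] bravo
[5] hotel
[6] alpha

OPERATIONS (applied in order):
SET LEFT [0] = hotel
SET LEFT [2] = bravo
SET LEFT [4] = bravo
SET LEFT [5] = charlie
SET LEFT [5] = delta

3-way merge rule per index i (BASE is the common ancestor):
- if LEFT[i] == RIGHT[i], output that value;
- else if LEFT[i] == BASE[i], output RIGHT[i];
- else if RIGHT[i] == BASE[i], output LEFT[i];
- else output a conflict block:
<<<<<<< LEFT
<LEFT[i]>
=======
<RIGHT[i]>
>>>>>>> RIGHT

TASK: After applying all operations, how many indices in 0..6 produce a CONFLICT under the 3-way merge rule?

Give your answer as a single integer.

Final LEFT:  [hotel, delta, bravo, india, bravo, delta, alpha]
Final RIGHT: [golf, delta, echo, india, bravo, hotel, alpha]
i=0: L=hotel, R=golf=BASE -> take LEFT -> hotel
i=1: L=delta R=delta -> agree -> delta
i=2: L=bravo, R=echo=BASE -> take LEFT -> bravo
i=3: L=india R=india -> agree -> india
i=4: L=bravo R=bravo -> agree -> bravo
i=5: L=delta, R=hotel=BASE -> take LEFT -> delta
i=6: L=alpha R=alpha -> agree -> alpha
Conflict count: 0

Answer: 0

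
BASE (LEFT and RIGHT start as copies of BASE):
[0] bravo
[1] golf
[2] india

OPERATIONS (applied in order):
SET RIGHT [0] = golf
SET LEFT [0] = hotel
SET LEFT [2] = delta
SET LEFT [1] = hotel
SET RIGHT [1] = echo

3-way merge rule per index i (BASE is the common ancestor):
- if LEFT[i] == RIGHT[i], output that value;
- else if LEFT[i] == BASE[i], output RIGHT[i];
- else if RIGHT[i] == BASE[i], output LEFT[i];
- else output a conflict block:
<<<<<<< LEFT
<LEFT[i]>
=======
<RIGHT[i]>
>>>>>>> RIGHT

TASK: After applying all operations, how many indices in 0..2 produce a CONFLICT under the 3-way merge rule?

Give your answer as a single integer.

Final LEFT:  [hotel, hotel, delta]
Final RIGHT: [golf, echo, india]
i=0: BASE=bravo L=hotel R=golf all differ -> CONFLICT
i=1: BASE=golf L=hotel R=echo all differ -> CONFLICT
i=2: L=delta, R=india=BASE -> take LEFT -> delta
Conflict count: 2

Answer: 2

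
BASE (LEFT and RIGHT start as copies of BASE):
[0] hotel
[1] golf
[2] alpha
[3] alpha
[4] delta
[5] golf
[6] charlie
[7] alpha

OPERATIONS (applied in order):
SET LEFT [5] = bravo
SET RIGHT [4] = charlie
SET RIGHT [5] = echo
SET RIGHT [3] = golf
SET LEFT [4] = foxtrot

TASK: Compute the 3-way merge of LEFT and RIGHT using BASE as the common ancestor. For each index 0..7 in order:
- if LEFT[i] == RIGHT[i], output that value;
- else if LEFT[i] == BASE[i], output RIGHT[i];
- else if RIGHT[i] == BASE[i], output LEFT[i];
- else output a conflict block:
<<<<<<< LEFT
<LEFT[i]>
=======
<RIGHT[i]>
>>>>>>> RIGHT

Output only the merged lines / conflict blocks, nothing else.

Final LEFT:  [hotel, golf, alpha, alpha, foxtrot, bravo, charlie, alpha]
Final RIGHT: [hotel, golf, alpha, golf, charlie, echo, charlie, alpha]
i=0: L=hotel R=hotel -> agree -> hotel
i=1: L=golf R=golf -> agree -> golf
i=2: L=alpha R=alpha -> agree -> alpha
i=3: L=alpha=BASE, R=golf -> take RIGHT -> golf
i=4: BASE=delta L=foxtrot R=charlie all differ -> CONFLICT
i=5: BASE=golf L=bravo R=echo all differ -> CONFLICT
i=6: L=charlie R=charlie -> agree -> charlie
i=7: L=alpha R=alpha -> agree -> alpha

Answer: hotel
golf
alpha
golf
<<<<<<< LEFT
foxtrot
=======
charlie
>>>>>>> RIGHT
<<<<<<< LEFT
bravo
=======
echo
>>>>>>> RIGHT
charlie
alpha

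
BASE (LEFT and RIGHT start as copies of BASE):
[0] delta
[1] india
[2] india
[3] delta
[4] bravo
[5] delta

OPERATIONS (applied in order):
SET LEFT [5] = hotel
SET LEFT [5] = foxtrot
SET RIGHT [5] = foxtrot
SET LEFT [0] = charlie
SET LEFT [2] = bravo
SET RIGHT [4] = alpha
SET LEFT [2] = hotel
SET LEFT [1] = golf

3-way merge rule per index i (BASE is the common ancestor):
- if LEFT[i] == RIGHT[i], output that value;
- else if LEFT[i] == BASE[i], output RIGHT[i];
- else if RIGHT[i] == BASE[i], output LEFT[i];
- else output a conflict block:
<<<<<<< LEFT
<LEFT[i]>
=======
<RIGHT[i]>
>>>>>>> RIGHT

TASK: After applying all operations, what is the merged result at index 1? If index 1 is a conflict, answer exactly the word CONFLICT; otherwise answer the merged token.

Final LEFT:  [charlie, golf, hotel, delta, bravo, foxtrot]
Final RIGHT: [delta, india, india, delta, alpha, foxtrot]
i=0: L=charlie, R=delta=BASE -> take LEFT -> charlie
i=1: L=golf, R=india=BASE -> take LEFT -> golf
i=2: L=hotel, R=india=BASE -> take LEFT -> hotel
i=3: L=delta R=delta -> agree -> delta
i=4: L=bravo=BASE, R=alpha -> take RIGHT -> alpha
i=5: L=foxtrot R=foxtrot -> agree -> foxtrot
Index 1 -> golf

Answer: golf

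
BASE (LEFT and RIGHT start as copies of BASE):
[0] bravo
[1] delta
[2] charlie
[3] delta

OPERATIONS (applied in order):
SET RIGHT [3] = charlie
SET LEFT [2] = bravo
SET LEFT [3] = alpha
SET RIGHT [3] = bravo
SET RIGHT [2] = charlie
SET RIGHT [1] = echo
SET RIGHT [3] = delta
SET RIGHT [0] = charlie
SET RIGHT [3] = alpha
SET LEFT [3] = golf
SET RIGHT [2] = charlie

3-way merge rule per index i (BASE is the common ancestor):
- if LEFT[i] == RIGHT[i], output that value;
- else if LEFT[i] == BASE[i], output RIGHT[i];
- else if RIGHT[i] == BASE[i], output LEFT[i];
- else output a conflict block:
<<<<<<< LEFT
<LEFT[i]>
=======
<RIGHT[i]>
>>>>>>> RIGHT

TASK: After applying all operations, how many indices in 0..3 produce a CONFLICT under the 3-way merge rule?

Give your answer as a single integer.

Final LEFT:  [bravo, delta, bravo, golf]
Final RIGHT: [charlie, echo, charlie, alpha]
i=0: L=bravo=BASE, R=charlie -> take RIGHT -> charlie
i=1: L=delta=BASE, R=echo -> take RIGHT -> echo
i=2: L=bravo, R=charlie=BASE -> take LEFT -> bravo
i=3: BASE=delta L=golf R=alpha all differ -> CONFLICT
Conflict count: 1

Answer: 1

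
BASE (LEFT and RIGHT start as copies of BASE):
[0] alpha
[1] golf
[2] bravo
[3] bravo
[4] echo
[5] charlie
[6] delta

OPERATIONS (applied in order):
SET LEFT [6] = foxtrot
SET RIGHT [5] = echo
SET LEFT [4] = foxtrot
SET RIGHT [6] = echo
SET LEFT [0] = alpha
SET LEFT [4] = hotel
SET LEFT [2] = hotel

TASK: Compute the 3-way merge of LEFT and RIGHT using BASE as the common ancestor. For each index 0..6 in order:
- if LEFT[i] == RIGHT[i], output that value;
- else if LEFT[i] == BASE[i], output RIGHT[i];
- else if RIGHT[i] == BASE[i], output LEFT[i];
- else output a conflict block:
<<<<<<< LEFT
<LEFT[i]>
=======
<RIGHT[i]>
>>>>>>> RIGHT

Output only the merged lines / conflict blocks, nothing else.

Final LEFT:  [alpha, golf, hotel, bravo, hotel, charlie, foxtrot]
Final RIGHT: [alpha, golf, bravo, bravo, echo, echo, echo]
i=0: L=alpha R=alpha -> agree -> alpha
i=1: L=golf R=golf -> agree -> golf
i=2: L=hotel, R=bravo=BASE -> take LEFT -> hotel
i=3: L=bravo R=bravo -> agree -> bravo
i=4: L=hotel, R=echo=BASE -> take LEFT -> hotel
i=5: L=charlie=BASE, R=echo -> take RIGHT -> echo
i=6: BASE=delta L=foxtrot R=echo all differ -> CONFLICT

Answer: alpha
golf
hotel
bravo
hotel
echo
<<<<<<< LEFT
foxtrot
=======
echo
>>>>>>> RIGHT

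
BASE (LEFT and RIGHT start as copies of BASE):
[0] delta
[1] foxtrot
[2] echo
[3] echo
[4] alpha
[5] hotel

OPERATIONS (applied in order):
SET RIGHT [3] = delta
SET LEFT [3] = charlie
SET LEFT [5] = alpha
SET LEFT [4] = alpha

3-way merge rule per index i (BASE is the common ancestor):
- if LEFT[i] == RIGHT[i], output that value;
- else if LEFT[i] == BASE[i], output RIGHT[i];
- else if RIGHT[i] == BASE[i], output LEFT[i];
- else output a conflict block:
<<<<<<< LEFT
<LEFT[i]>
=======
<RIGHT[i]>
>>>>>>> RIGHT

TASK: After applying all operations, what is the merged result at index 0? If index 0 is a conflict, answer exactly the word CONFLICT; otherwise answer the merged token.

Final LEFT:  [delta, foxtrot, echo, charlie, alpha, alpha]
Final RIGHT: [delta, foxtrot, echo, delta, alpha, hotel]
i=0: L=delta R=delta -> agree -> delta
i=1: L=foxtrot R=foxtrot -> agree -> foxtrot
i=2: L=echo R=echo -> agree -> echo
i=3: BASE=echo L=charlie R=delta all differ -> CONFLICT
i=4: L=alpha R=alpha -> agree -> alpha
i=5: L=alpha, R=hotel=BASE -> take LEFT -> alpha
Index 0 -> delta

Answer: delta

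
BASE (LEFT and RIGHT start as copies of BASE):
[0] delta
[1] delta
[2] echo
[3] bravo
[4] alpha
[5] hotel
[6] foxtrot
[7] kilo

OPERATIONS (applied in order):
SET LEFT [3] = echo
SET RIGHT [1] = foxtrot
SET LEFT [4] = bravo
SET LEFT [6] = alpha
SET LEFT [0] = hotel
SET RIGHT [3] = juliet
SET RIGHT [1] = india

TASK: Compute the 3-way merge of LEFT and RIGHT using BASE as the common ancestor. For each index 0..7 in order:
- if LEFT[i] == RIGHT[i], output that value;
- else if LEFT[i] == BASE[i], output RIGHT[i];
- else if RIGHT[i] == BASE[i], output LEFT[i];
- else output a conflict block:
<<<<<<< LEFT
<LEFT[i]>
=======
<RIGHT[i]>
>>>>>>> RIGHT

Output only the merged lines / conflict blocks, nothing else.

Answer: hotel
india
echo
<<<<<<< LEFT
echo
=======
juliet
>>>>>>> RIGHT
bravo
hotel
alpha
kilo

Derivation:
Final LEFT:  [hotel, delta, echo, echo, bravo, hotel, alpha, kilo]
Final RIGHT: [delta, india, echo, juliet, alpha, hotel, foxtrot, kilo]
i=0: L=hotel, R=delta=BASE -> take LEFT -> hotel
i=1: L=delta=BASE, R=india -> take RIGHT -> india
i=2: L=echo R=echo -> agree -> echo
i=3: BASE=bravo L=echo R=juliet all differ -> CONFLICT
i=4: L=bravo, R=alpha=BASE -> take LEFT -> bravo
i=5: L=hotel R=hotel -> agree -> hotel
i=6: L=alpha, R=foxtrot=BASE -> take LEFT -> alpha
i=7: L=kilo R=kilo -> agree -> kilo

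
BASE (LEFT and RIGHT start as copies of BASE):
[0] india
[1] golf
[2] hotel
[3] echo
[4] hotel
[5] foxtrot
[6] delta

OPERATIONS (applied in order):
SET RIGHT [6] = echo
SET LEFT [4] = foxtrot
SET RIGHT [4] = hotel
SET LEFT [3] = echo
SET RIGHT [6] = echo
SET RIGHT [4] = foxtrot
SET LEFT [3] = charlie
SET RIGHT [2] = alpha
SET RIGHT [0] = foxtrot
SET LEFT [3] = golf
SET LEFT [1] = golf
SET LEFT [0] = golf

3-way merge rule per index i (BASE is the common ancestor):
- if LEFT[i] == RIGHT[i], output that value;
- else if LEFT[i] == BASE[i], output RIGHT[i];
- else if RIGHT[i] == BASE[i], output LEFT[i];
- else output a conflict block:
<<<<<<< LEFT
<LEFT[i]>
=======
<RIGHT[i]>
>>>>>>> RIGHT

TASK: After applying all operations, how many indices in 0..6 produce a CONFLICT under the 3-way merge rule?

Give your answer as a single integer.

Final LEFT:  [golf, golf, hotel, golf, foxtrot, foxtrot, delta]
Final RIGHT: [foxtrot, golf, alpha, echo, foxtrot, foxtrot, echo]
i=0: BASE=india L=golf R=foxtrot all differ -> CONFLICT
i=1: L=golf R=golf -> agree -> golf
i=2: L=hotel=BASE, R=alpha -> take RIGHT -> alpha
i=3: L=golf, R=echo=BASE -> take LEFT -> golf
i=4: L=foxtrot R=foxtrot -> agree -> foxtrot
i=5: L=foxtrot R=foxtrot -> agree -> foxtrot
i=6: L=delta=BASE, R=echo -> take RIGHT -> echo
Conflict count: 1

Answer: 1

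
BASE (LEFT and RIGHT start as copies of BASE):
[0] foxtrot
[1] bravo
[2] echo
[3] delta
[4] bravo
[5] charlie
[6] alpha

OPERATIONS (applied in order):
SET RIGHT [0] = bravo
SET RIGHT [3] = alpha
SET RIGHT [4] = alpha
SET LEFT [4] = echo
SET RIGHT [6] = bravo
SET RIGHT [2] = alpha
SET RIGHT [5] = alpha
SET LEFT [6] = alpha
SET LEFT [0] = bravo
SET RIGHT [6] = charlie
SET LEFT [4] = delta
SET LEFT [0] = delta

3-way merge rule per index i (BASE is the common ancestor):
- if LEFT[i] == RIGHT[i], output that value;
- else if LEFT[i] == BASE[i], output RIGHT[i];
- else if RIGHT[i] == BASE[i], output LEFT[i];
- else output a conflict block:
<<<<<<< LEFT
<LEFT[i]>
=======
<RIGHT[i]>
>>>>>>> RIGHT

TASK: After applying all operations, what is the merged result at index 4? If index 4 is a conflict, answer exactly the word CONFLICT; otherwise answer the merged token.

Final LEFT:  [delta, bravo, echo, delta, delta, charlie, alpha]
Final RIGHT: [bravo, bravo, alpha, alpha, alpha, alpha, charlie]
i=0: BASE=foxtrot L=delta R=bravo all differ -> CONFLICT
i=1: L=bravo R=bravo -> agree -> bravo
i=2: L=echo=BASE, R=alpha -> take RIGHT -> alpha
i=3: L=delta=BASE, R=alpha -> take RIGHT -> alpha
i=4: BASE=bravo L=delta R=alpha all differ -> CONFLICT
i=5: L=charlie=BASE, R=alpha -> take RIGHT -> alpha
i=6: L=alpha=BASE, R=charlie -> take RIGHT -> charlie
Index 4 -> CONFLICT

Answer: CONFLICT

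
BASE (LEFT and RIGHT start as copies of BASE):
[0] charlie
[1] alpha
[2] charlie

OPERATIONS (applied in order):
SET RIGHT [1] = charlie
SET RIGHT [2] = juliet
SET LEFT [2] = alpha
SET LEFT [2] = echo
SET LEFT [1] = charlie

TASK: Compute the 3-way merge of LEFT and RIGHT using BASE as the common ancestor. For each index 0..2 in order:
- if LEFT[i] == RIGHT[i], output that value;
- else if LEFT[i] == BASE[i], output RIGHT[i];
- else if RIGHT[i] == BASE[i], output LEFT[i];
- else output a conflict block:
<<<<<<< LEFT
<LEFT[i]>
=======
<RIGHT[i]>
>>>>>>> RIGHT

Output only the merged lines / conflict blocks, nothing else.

Final LEFT:  [charlie, charlie, echo]
Final RIGHT: [charlie, charlie, juliet]
i=0: L=charlie R=charlie -> agree -> charlie
i=1: L=charlie R=charlie -> agree -> charlie
i=2: BASE=charlie L=echo R=juliet all differ -> CONFLICT

Answer: charlie
charlie
<<<<<<< LEFT
echo
=======
juliet
>>>>>>> RIGHT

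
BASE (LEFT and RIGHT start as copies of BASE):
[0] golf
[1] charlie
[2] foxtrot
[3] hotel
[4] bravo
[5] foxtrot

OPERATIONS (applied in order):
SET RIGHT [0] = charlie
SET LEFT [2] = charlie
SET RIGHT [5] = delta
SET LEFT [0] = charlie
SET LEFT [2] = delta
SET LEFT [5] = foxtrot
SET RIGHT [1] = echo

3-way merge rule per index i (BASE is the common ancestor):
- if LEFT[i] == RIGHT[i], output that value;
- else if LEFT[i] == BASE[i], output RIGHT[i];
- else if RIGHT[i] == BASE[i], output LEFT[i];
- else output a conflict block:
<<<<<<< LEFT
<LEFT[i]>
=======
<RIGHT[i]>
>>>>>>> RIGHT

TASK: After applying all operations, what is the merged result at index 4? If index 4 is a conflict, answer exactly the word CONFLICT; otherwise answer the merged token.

Final LEFT:  [charlie, charlie, delta, hotel, bravo, foxtrot]
Final RIGHT: [charlie, echo, foxtrot, hotel, bravo, delta]
i=0: L=charlie R=charlie -> agree -> charlie
i=1: L=charlie=BASE, R=echo -> take RIGHT -> echo
i=2: L=delta, R=foxtrot=BASE -> take LEFT -> delta
i=3: L=hotel R=hotel -> agree -> hotel
i=4: L=bravo R=bravo -> agree -> bravo
i=5: L=foxtrot=BASE, R=delta -> take RIGHT -> delta
Index 4 -> bravo

Answer: bravo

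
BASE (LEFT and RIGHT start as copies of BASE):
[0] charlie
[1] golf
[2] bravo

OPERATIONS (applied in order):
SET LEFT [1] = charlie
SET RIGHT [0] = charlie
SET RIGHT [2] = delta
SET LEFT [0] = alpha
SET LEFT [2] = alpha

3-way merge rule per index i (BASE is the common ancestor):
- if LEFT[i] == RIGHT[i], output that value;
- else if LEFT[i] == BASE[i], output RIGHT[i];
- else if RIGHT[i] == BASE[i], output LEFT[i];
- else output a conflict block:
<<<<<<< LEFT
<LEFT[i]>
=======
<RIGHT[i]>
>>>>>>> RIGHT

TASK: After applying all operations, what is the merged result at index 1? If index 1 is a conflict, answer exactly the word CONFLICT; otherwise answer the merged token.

Final LEFT:  [alpha, charlie, alpha]
Final RIGHT: [charlie, golf, delta]
i=0: L=alpha, R=charlie=BASE -> take LEFT -> alpha
i=1: L=charlie, R=golf=BASE -> take LEFT -> charlie
i=2: BASE=bravo L=alpha R=delta all differ -> CONFLICT
Index 1 -> charlie

Answer: charlie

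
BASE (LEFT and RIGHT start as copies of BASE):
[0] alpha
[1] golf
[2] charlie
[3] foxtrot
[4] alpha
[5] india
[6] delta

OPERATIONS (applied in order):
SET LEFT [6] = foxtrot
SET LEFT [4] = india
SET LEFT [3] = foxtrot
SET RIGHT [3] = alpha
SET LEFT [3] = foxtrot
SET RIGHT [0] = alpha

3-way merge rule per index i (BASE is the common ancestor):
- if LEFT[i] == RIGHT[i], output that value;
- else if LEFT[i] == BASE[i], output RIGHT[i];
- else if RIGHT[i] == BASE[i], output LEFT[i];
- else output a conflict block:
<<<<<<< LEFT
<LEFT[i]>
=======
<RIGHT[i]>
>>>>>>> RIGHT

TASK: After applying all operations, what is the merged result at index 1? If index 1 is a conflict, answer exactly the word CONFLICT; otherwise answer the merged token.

Answer: golf

Derivation:
Final LEFT:  [alpha, golf, charlie, foxtrot, india, india, foxtrot]
Final RIGHT: [alpha, golf, charlie, alpha, alpha, india, delta]
i=0: L=alpha R=alpha -> agree -> alpha
i=1: L=golf R=golf -> agree -> golf
i=2: L=charlie R=charlie -> agree -> charlie
i=3: L=foxtrot=BASE, R=alpha -> take RIGHT -> alpha
i=4: L=india, R=alpha=BASE -> take LEFT -> india
i=5: L=india R=india -> agree -> india
i=6: L=foxtrot, R=delta=BASE -> take LEFT -> foxtrot
Index 1 -> golf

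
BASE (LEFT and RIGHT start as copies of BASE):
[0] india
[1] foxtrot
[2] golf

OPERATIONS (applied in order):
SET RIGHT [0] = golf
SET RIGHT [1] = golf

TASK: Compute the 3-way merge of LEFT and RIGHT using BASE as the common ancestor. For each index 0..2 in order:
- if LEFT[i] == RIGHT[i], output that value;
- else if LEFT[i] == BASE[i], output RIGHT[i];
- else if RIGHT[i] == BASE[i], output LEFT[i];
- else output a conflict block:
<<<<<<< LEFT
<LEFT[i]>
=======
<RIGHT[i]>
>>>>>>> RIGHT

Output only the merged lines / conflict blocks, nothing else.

Answer: golf
golf
golf

Derivation:
Final LEFT:  [india, foxtrot, golf]
Final RIGHT: [golf, golf, golf]
i=0: L=india=BASE, R=golf -> take RIGHT -> golf
i=1: L=foxtrot=BASE, R=golf -> take RIGHT -> golf
i=2: L=golf R=golf -> agree -> golf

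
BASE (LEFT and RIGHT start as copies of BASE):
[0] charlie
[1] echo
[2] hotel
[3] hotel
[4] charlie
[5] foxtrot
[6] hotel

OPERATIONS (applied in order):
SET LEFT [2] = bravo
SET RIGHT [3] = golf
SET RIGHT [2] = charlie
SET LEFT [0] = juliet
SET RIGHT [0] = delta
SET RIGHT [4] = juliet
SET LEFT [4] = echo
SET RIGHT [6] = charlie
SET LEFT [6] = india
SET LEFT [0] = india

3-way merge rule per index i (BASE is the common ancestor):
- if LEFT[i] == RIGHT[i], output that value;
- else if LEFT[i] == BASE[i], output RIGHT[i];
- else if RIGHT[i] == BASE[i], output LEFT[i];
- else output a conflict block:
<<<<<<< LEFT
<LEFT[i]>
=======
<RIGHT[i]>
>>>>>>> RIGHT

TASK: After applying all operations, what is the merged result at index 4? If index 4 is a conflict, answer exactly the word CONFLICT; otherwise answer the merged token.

Final LEFT:  [india, echo, bravo, hotel, echo, foxtrot, india]
Final RIGHT: [delta, echo, charlie, golf, juliet, foxtrot, charlie]
i=0: BASE=charlie L=india R=delta all differ -> CONFLICT
i=1: L=echo R=echo -> agree -> echo
i=2: BASE=hotel L=bravo R=charlie all differ -> CONFLICT
i=3: L=hotel=BASE, R=golf -> take RIGHT -> golf
i=4: BASE=charlie L=echo R=juliet all differ -> CONFLICT
i=5: L=foxtrot R=foxtrot -> agree -> foxtrot
i=6: BASE=hotel L=india R=charlie all differ -> CONFLICT
Index 4 -> CONFLICT

Answer: CONFLICT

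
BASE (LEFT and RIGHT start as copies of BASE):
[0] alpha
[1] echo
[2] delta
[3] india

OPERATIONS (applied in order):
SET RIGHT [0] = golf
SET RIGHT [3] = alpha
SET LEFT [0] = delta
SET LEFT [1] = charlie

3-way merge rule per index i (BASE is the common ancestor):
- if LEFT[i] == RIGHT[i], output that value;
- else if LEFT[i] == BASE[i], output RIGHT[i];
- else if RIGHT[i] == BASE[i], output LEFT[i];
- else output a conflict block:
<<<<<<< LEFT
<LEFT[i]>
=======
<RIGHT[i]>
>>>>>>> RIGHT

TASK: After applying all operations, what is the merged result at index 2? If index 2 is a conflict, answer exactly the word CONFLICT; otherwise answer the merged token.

Final LEFT:  [delta, charlie, delta, india]
Final RIGHT: [golf, echo, delta, alpha]
i=0: BASE=alpha L=delta R=golf all differ -> CONFLICT
i=1: L=charlie, R=echo=BASE -> take LEFT -> charlie
i=2: L=delta R=delta -> agree -> delta
i=3: L=india=BASE, R=alpha -> take RIGHT -> alpha
Index 2 -> delta

Answer: delta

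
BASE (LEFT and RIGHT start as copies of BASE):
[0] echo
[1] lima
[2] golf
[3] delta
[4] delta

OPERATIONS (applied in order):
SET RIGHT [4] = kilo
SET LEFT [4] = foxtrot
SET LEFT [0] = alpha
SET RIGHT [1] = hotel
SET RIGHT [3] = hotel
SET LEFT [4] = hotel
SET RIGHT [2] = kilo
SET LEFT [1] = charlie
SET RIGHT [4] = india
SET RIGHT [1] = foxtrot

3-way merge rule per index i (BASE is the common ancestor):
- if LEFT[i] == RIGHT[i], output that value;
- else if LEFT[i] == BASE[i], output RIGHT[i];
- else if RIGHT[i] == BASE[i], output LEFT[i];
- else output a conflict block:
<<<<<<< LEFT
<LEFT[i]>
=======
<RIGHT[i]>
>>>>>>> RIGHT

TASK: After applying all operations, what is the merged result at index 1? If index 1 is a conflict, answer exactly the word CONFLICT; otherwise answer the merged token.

Answer: CONFLICT

Derivation:
Final LEFT:  [alpha, charlie, golf, delta, hotel]
Final RIGHT: [echo, foxtrot, kilo, hotel, india]
i=0: L=alpha, R=echo=BASE -> take LEFT -> alpha
i=1: BASE=lima L=charlie R=foxtrot all differ -> CONFLICT
i=2: L=golf=BASE, R=kilo -> take RIGHT -> kilo
i=3: L=delta=BASE, R=hotel -> take RIGHT -> hotel
i=4: BASE=delta L=hotel R=india all differ -> CONFLICT
Index 1 -> CONFLICT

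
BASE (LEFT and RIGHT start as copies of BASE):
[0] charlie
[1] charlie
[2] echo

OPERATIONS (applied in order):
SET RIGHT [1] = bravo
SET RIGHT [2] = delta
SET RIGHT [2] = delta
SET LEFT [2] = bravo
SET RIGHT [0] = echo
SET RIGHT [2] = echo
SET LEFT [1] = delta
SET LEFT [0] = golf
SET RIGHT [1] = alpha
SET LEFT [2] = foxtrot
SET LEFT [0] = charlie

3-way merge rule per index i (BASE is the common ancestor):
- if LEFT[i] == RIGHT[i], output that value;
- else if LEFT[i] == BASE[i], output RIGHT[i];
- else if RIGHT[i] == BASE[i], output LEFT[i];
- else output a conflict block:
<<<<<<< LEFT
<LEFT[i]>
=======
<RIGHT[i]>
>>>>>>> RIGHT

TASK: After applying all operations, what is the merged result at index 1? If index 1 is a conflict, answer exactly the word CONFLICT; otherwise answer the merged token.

Answer: CONFLICT

Derivation:
Final LEFT:  [charlie, delta, foxtrot]
Final RIGHT: [echo, alpha, echo]
i=0: L=charlie=BASE, R=echo -> take RIGHT -> echo
i=1: BASE=charlie L=delta R=alpha all differ -> CONFLICT
i=2: L=foxtrot, R=echo=BASE -> take LEFT -> foxtrot
Index 1 -> CONFLICT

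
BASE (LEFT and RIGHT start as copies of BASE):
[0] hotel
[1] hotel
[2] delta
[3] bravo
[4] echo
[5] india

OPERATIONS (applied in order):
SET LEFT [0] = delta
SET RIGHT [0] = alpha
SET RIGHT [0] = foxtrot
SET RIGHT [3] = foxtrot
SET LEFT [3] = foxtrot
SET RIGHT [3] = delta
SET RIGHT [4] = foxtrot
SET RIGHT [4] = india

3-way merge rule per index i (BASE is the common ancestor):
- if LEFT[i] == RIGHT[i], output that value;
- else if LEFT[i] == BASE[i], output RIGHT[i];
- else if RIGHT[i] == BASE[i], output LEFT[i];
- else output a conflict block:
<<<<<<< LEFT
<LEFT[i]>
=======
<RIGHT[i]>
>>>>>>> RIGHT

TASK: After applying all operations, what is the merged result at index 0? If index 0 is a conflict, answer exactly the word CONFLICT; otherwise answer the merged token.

Final LEFT:  [delta, hotel, delta, foxtrot, echo, india]
Final RIGHT: [foxtrot, hotel, delta, delta, india, india]
i=0: BASE=hotel L=delta R=foxtrot all differ -> CONFLICT
i=1: L=hotel R=hotel -> agree -> hotel
i=2: L=delta R=delta -> agree -> delta
i=3: BASE=bravo L=foxtrot R=delta all differ -> CONFLICT
i=4: L=echo=BASE, R=india -> take RIGHT -> india
i=5: L=india R=india -> agree -> india
Index 0 -> CONFLICT

Answer: CONFLICT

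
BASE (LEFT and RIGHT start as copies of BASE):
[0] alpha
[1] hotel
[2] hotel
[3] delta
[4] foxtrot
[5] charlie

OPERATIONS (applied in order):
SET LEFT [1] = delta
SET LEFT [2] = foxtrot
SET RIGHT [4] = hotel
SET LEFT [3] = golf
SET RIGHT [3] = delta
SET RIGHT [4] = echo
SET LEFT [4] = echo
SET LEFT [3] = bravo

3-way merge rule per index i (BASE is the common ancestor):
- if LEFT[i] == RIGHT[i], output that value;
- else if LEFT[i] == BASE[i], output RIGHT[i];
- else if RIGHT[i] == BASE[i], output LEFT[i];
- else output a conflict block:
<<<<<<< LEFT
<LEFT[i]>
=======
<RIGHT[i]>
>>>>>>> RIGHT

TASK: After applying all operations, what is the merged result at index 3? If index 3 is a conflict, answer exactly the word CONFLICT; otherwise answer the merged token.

Final LEFT:  [alpha, delta, foxtrot, bravo, echo, charlie]
Final RIGHT: [alpha, hotel, hotel, delta, echo, charlie]
i=0: L=alpha R=alpha -> agree -> alpha
i=1: L=delta, R=hotel=BASE -> take LEFT -> delta
i=2: L=foxtrot, R=hotel=BASE -> take LEFT -> foxtrot
i=3: L=bravo, R=delta=BASE -> take LEFT -> bravo
i=4: L=echo R=echo -> agree -> echo
i=5: L=charlie R=charlie -> agree -> charlie
Index 3 -> bravo

Answer: bravo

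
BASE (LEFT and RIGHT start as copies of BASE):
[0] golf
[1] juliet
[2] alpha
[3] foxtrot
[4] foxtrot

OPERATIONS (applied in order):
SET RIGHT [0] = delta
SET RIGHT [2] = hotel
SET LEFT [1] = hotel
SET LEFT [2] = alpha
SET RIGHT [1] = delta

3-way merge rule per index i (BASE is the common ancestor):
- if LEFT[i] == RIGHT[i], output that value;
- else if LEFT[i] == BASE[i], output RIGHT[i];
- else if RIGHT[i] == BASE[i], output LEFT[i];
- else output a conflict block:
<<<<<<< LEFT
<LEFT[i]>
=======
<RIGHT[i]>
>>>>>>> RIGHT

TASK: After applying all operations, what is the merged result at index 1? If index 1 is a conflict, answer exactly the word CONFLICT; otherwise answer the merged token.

Answer: CONFLICT

Derivation:
Final LEFT:  [golf, hotel, alpha, foxtrot, foxtrot]
Final RIGHT: [delta, delta, hotel, foxtrot, foxtrot]
i=0: L=golf=BASE, R=delta -> take RIGHT -> delta
i=1: BASE=juliet L=hotel R=delta all differ -> CONFLICT
i=2: L=alpha=BASE, R=hotel -> take RIGHT -> hotel
i=3: L=foxtrot R=foxtrot -> agree -> foxtrot
i=4: L=foxtrot R=foxtrot -> agree -> foxtrot
Index 1 -> CONFLICT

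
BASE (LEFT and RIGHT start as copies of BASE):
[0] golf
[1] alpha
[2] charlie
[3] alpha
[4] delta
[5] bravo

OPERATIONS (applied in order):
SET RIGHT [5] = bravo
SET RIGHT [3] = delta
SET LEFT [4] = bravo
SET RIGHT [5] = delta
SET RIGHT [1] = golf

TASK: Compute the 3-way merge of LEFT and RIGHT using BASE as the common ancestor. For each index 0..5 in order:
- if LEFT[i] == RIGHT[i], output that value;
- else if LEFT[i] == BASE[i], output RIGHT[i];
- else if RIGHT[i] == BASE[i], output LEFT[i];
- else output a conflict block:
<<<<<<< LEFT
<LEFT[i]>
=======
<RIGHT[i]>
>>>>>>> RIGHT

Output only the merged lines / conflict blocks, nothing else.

Final LEFT:  [golf, alpha, charlie, alpha, bravo, bravo]
Final RIGHT: [golf, golf, charlie, delta, delta, delta]
i=0: L=golf R=golf -> agree -> golf
i=1: L=alpha=BASE, R=golf -> take RIGHT -> golf
i=2: L=charlie R=charlie -> agree -> charlie
i=3: L=alpha=BASE, R=delta -> take RIGHT -> delta
i=4: L=bravo, R=delta=BASE -> take LEFT -> bravo
i=5: L=bravo=BASE, R=delta -> take RIGHT -> delta

Answer: golf
golf
charlie
delta
bravo
delta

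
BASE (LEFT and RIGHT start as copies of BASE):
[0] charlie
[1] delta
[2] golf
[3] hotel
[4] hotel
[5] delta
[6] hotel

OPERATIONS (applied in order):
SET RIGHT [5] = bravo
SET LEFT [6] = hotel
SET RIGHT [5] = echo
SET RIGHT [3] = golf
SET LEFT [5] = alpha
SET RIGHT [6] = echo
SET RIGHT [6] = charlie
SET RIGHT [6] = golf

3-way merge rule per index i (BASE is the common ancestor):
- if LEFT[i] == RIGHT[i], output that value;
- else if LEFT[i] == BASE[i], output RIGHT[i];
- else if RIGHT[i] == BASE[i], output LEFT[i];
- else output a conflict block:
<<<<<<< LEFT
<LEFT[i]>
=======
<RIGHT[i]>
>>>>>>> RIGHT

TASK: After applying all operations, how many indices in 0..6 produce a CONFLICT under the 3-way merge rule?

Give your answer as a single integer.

Final LEFT:  [charlie, delta, golf, hotel, hotel, alpha, hotel]
Final RIGHT: [charlie, delta, golf, golf, hotel, echo, golf]
i=0: L=charlie R=charlie -> agree -> charlie
i=1: L=delta R=delta -> agree -> delta
i=2: L=golf R=golf -> agree -> golf
i=3: L=hotel=BASE, R=golf -> take RIGHT -> golf
i=4: L=hotel R=hotel -> agree -> hotel
i=5: BASE=delta L=alpha R=echo all differ -> CONFLICT
i=6: L=hotel=BASE, R=golf -> take RIGHT -> golf
Conflict count: 1

Answer: 1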